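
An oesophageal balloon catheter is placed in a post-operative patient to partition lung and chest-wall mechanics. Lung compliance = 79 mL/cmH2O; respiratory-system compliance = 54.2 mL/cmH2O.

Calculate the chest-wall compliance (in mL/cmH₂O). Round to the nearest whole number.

1/Ccw = 1/Crs − 1/CL.
1/Ccw = 1/54.2 − 1/79 = 0.005792.
Ccw = 172.65 mL/cmH2O.

173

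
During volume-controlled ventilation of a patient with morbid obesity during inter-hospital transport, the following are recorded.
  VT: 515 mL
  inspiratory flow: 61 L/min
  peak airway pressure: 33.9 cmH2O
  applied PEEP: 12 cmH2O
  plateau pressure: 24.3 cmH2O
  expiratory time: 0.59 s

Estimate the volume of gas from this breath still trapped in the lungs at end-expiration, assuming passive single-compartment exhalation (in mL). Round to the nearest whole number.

116

Flow: 61 L/min ÷ 60 = 1.0167 L/s.
R = (PIP − Pplat)/V̇ = (33.9 − 24.3) / 1.0167 = 9.6/1.0167 = 9.442 cmH2O·s/L.
C = Vt/(Pplat − PEEP) = 515.0 / (24.3 − 12) = 515.0/12.3 = 41.87 mL/cmH2O.
τ = R × C = 9.442 × 0.04187 L/cmH2O = 0.3953 s.
Fraction remaining = e^(−Te/τ) = e^(−0.59/0.3953) = 0.2248.
Trapped volume = 515.0 × 0.2248 = 115.77 mL.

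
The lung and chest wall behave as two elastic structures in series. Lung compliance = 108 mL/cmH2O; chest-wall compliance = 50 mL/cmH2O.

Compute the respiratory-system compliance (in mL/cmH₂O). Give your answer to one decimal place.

34.2

Lung and chest wall are elastances in series: 1/Crs = 1/CL + 1/Ccw.
1/Crs = 1/108 + 1/50 = 0.02926.
Crs = 34.176 mL/cmH2O.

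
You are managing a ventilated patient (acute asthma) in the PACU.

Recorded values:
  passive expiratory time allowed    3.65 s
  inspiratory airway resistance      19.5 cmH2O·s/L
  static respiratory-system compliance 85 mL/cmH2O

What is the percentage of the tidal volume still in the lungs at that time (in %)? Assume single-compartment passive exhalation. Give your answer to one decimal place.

τ = R × C = 19.5 × 85 mL/cmH2O = 19.5 × 0.085 L/cmH2O = 1.658 s.
Passive exhalation: V(t)/V₀ = e^(−t/τ) = e^(−3.65/1.658) = 0.1106.
Fraction remaining = 0.1106 → 11.06%.

11.1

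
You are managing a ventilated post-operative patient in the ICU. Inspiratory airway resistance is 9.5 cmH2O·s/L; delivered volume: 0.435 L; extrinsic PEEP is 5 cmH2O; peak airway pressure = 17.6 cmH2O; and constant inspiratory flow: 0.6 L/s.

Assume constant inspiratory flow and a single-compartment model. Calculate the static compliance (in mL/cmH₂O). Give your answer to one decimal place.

Equation of motion (constant flow): PIP = Vt/C + R·V̇ + PEEP.
Vt/C = PIP − R·V̇ − PEEP = 17.6 − 9.5×0.6 − 5 = 17.6 − 5.7 − 5 = 6.9 cmH2O.
C = Vt / 6.9 = 435 / 6.9 = 63.043 mL/cmH2O.

63.0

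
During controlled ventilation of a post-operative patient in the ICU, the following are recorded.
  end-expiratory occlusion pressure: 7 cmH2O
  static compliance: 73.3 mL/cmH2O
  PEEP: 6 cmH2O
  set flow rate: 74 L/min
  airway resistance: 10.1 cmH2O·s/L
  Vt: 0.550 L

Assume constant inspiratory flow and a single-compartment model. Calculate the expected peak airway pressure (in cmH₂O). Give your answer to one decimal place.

27.0

Flow: 74 L/min ÷ 60 = 1.2333 L/s.
Total PEEP = 7 cmH2O (set 6 + intrinsic 1); this is the baseline alveolar pressure.
Equation of motion (constant flow): PIP = Vt/C + R·V̇ + PEEP.
PIP = 550/73.3 + 10.1×1.2333 + 7 = 7.503 + 12.456 + 7 = 26.959 cmH2O.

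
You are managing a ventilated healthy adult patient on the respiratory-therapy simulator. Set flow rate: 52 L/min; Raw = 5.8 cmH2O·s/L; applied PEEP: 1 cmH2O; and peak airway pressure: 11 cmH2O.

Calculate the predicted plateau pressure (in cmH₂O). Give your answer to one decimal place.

Flow: 52 L/min ÷ 60 = 0.8667 L/s.
Pplat = PIP − Raw × flow = 11 − 5.8 × 0.8667 = 11 − 5.027 = 5.973 cmH2O.

6.0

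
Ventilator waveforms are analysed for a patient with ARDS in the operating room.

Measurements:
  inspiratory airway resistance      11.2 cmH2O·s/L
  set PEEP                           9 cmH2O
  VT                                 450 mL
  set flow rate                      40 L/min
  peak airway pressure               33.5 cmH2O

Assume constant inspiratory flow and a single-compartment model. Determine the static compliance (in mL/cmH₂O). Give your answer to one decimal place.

Flow: 40 L/min ÷ 60 = 0.6667 L/s.
Equation of motion (constant flow): PIP = Vt/C + R·V̇ + PEEP.
Vt/C = PIP − R·V̇ − PEEP = 33.5 − 11.2×0.6667 − 9 = 33.5 − 7.467 − 9 = 17.033 cmH2O.
C = Vt / 17.033 = 450 / 17.033 = 26.419 mL/cmH2O.

26.4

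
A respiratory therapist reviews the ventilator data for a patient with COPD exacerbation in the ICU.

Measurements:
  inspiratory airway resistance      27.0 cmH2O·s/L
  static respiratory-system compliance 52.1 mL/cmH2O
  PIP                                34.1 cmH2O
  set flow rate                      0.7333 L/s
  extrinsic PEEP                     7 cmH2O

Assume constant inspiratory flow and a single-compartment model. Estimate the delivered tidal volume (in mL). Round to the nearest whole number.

380

Equation of motion (constant flow): PIP = Vt/C + R·V̇ + PEEP.
Vt/C = PIP − R·V̇ − PEEP = 34.1 − 19.799 − 7 = 7.301 cmH2O.
Vt = C × 7.301 = 52.1 × 7.301 = 380.38 mL.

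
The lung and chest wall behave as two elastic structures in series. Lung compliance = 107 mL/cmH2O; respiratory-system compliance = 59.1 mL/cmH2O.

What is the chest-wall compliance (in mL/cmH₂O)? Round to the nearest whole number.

1/Ccw = 1/Crs − 1/CL.
1/Ccw = 1/59.1 − 1/107 = 0.007575.
Ccw = 132.01 mL/cmH2O.

132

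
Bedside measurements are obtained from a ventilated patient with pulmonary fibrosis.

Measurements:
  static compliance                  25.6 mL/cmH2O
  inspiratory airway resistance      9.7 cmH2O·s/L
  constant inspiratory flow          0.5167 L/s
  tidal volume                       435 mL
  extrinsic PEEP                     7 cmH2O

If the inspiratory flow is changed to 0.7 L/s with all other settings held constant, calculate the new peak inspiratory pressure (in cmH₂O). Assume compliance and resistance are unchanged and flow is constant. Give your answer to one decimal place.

30.8

PIP = Vt/C + R·V̇ + PEEP (constant-flow equation of motion).
Only the resistive term changes: ΔPIP = R × ΔV̇ = 9.7 × (0.7 − 0.5167) = 9.7 × 0.1833 = 1.778 cmH2O.
Original PIP = 435/25.6 + 9.7×0.5167 + 7 = 29.004 cmH2O; new PIP = 29.004 + (1.778) = 30.782 cmH2O.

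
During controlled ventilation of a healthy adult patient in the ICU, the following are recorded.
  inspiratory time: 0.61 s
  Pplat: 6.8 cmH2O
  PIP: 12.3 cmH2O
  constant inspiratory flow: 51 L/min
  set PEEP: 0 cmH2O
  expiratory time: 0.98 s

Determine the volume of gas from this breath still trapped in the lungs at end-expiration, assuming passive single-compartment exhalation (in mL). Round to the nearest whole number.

71

Flow: 51 L/min ÷ 60 = 0.85 L/s.
Vt = flow × Ti = 0.85 L/s × 0.61 s × 1000 mL/L = 518.5 mL.
R = (PIP − Pplat)/V̇ = (12.3 − 6.8) / 0.85 = 5.5/0.85 = 6.471 cmH2O·s/L.
C = Vt/(Pplat − PEEP) = 518.5 / (6.8 − 0) = 518.5/6.8 = 76.25 mL/cmH2O.
τ = R × C = 6.471 × 0.07625 L/cmH2O = 0.4934 s.
Fraction remaining = e^(−Te/τ) = e^(−0.98/0.4934) = 0.1372.
Trapped volume = 518.5 × 0.1372 = 71.138 mL.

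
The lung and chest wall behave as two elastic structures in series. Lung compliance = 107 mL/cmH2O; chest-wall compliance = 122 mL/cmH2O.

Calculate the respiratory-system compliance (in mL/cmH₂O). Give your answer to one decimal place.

57.0

Lung and chest wall are elastances in series: 1/Crs = 1/CL + 1/Ccw.
1/Crs = 1/107 + 1/122 = 0.01754.
Crs = 57.013 mL/cmH2O.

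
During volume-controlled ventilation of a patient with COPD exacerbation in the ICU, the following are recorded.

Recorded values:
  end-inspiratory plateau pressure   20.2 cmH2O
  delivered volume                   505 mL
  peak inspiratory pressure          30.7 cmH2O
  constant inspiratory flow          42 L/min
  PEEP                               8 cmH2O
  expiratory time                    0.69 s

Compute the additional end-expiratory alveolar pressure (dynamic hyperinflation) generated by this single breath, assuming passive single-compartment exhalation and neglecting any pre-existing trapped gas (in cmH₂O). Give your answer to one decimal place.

4.0

Flow: 42 L/min ÷ 60 = 0.7 L/s.
R = (PIP − Pplat)/V̇ = (30.7 − 20.2) / 0.7 = 10.5/0.7 = 15.0 cmH2O·s/L.
C = Vt/(Pplat − PEEP) = 505.0 / (20.2 − 8) = 505.0/12.2 = 41.393 mL/cmH2O.
τ = R × C = 15.0 × 0.04139 L/cmH2O = 0.6209 s.
Fraction remaining = e^(−Te/τ) = e^(−0.69/0.6209) = 0.3291; trapped volume = 505.0 × 0.3291 = 166.2 mL.
Additional alveolar pressure from trapping ≈ V_trapped / C = 166.2 / 41.393 = 4.015 cmH2O.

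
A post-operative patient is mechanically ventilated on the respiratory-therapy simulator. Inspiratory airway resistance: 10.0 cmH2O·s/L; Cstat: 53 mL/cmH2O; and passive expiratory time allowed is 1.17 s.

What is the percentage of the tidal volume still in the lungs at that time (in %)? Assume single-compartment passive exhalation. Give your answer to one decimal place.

τ = R × C = 10.0 × 53 mL/cmH2O = 10.0 × 0.053 L/cmH2O = 0.53 s.
Passive exhalation: V(t)/V₀ = e^(−t/τ) = e^(−1.17/0.53) = 0.11.
Fraction remaining = 0.11 → 11.0%.

11.0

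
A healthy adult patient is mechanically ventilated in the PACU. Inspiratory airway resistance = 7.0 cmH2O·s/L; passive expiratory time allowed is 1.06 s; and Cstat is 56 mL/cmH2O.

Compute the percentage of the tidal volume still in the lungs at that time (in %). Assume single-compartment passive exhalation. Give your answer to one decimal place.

τ = R × C = 7.0 × 56 mL/cmH2O = 7.0 × 0.056 L/cmH2O = 0.392 s.
Passive exhalation: V(t)/V₀ = e^(−t/τ) = e^(−1.06/0.392) = 0.06693.
Fraction remaining = 0.06693 → 6.693%.

6.7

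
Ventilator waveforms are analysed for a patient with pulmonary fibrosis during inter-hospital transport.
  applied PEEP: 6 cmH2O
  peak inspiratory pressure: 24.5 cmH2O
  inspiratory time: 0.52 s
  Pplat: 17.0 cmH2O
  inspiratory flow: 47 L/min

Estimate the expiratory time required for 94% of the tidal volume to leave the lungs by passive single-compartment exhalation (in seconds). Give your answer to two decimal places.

Flow: 47 L/min ÷ 60 = 0.7833 L/s.
Vt = flow × Ti = 0.7833 L/s × 0.52 s × 1000 mL/L = 407.32 mL.
R = (PIP − Pplat)/V̇ = (24.5 − 17.0) / 0.7833 = 7.5/0.7833 = 9.575 cmH2O·s/L.
C = Vt/(Pplat − PEEP) = 407.32 / (17.0 − 6) = 407.32/11.0 = 37.029 mL/cmH2O.
τ = R × C = 9.575 × 0.03703 L/cmH2O = 0.3546 s.
t = −τ·ln(1 − 0.94) = −0.3546·ln(0.06) = 0.9976 s.

1.00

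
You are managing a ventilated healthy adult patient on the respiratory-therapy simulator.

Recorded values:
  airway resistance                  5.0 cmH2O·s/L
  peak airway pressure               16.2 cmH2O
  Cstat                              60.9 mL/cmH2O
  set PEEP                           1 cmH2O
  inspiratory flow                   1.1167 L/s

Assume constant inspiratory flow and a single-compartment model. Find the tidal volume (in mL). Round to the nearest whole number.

586

Equation of motion (constant flow): PIP = Vt/C + R·V̇ + PEEP.
Vt/C = PIP − R·V̇ − PEEP = 16.2 − 5.584 − 1 = 9.616 cmH2O.
Vt = C × 9.616 = 60.9 × 9.616 = 585.61 mL.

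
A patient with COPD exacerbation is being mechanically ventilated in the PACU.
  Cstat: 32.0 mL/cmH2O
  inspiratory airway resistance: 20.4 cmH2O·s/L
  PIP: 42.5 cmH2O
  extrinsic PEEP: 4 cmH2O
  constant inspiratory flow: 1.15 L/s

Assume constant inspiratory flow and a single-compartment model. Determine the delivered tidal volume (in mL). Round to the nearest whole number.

Equation of motion (constant flow): PIP = Vt/C + R·V̇ + PEEP.
Vt/C = PIP − R·V̇ − PEEP = 42.5 − 23.46 − 4 = 15.04 cmH2O.
Vt = C × 15.04 = 32.0 × 15.04 = 481.28 mL.

481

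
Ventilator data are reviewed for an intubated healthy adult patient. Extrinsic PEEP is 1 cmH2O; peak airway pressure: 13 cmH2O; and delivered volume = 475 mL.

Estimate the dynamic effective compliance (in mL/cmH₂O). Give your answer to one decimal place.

Dynamic compliance = Vt / (PIP − PEEP) = 475 / (13 − 1) = 475 / 12.0 = 39.583 mL/cmH2O.

39.6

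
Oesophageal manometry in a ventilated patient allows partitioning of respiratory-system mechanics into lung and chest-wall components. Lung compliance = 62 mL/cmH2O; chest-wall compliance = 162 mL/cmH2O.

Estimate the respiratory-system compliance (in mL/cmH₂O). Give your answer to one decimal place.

Lung and chest wall are elastances in series: 1/Crs = 1/CL + 1/Ccw.
1/Crs = 1/62 + 1/162 = 0.0223.
Crs = 44.843 mL/cmH2O.

44.8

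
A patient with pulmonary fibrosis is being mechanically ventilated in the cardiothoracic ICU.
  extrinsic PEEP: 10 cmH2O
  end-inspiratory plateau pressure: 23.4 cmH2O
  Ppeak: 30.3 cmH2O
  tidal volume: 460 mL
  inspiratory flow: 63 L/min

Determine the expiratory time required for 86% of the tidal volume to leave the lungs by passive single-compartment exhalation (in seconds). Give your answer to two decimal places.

0.44

Flow: 63 L/min ÷ 60 = 1.05 L/s.
R = (PIP − Pplat)/V̇ = (30.3 − 23.4) / 1.05 = 6.9/1.05 = 6.571 cmH2O·s/L.
C = Vt/(Pplat − PEEP) = 460.0 / (23.4 − 10) = 460.0/13.4 = 34.328 mL/cmH2O.
τ = R × C = 6.571 × 0.03433 L/cmH2O = 0.2256 s.
t = −τ·ln(1 − 0.86) = −0.2256·ln(0.14) = 0.4436 s.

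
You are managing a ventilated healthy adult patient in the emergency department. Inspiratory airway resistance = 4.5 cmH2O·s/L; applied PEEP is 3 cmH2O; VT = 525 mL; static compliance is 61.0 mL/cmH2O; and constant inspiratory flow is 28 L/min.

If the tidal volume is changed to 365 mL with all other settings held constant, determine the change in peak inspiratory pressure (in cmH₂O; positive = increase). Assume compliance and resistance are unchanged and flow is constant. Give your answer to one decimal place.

PIP = Vt/C + R·V̇ + PEEP (constant-flow equation of motion).
Only the elastic term changes: ΔPIP = ΔVt / C = (365 − 525) / 61.0 = -2.623 cmH2O.

-2.6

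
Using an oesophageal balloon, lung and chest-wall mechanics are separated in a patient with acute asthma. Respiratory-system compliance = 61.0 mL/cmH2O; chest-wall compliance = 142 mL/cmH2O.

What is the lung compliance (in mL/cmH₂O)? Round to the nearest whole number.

107

1/CL = 1/Crs − 1/Ccw.
1/CL = 1/61.0 − 1/142 = 0.009351.
CL = 106.94 mL/cmH2O.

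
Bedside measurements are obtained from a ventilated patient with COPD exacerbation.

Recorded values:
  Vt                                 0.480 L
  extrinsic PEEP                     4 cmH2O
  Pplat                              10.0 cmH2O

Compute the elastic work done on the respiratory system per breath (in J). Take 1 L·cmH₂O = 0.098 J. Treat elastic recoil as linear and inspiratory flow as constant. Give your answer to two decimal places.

0.14

Elastic work ≈ ½ × (Pplat − PEEP) × Vt = 0.5 × (10.0 − 4) × 0.480 L = 0.5 × 6.0 × 0.480 = 1.44 L·cmH2O.
× 0.098 J/(L·cmH2O) → 0.1411 J.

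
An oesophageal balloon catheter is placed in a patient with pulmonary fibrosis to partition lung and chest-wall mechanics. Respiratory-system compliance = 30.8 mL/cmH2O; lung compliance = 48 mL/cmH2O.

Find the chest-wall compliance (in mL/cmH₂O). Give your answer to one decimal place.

86.0

1/Ccw = 1/Crs − 1/CL.
1/Ccw = 1/30.8 − 1/48 = 0.01163.
Ccw = 85.985 mL/cmH2O.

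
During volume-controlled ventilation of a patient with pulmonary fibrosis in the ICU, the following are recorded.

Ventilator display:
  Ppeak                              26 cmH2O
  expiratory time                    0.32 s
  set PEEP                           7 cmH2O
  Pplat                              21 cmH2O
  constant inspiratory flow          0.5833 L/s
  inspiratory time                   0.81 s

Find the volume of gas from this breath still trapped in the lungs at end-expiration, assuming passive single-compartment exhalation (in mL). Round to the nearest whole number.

156

Vt = flow × Ti = 0.5833 L/s × 0.81 s × 1000 mL/L = 472.47 mL.
R = (PIP − Pplat)/V̇ = (26 − 21) / 0.5833 = 5.0/0.5833 = 8.572 cmH2O·s/L.
C = Vt/(Pplat − PEEP) = 472.47 / (21 − 7) = 472.47/14.0 = 33.748 mL/cmH2O.
τ = R × C = 8.572 × 0.03375 L/cmH2O = 0.2893 s.
Fraction remaining = e^(−Te/τ) = e^(−0.32/0.2893) = 0.3308.
Trapped volume = 472.47 × 0.3308 = 156.29 mL.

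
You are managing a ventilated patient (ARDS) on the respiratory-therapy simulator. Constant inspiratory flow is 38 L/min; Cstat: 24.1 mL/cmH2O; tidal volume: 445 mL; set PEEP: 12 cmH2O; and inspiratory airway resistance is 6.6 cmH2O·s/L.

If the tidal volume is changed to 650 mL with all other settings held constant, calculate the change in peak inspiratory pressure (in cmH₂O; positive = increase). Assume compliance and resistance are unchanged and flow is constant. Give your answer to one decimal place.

PIP = Vt/C + R·V̇ + PEEP (constant-flow equation of motion).
Only the elastic term changes: ΔPIP = ΔVt / C = (650 − 445) / 24.1 = 8.506 cmH2O.

8.5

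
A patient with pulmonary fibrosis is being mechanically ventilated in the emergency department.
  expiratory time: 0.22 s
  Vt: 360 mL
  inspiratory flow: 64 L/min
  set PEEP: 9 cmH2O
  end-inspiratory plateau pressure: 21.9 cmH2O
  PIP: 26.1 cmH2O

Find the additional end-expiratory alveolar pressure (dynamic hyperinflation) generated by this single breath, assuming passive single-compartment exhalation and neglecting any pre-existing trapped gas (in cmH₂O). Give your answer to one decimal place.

1.7

Flow: 64 L/min ÷ 60 = 1.0667 L/s.
R = (PIP − Pplat)/V̇ = (26.1 − 21.9) / 1.0667 = 4.2/1.0667 = 3.937 cmH2O·s/L.
C = Vt/(Pplat − PEEP) = 360.0 / (21.9 − 9) = 360.0/12.9 = 27.907 mL/cmH2O.
τ = R × C = 3.937 × 0.02791 L/cmH2O = 0.1099 s.
Fraction remaining = e^(−Te/τ) = e^(−0.22/0.1099) = 0.1351; trapped volume = 360.0 × 0.1351 = 48.636 mL.
Additional alveolar pressure from trapping ≈ V_trapped / C = 48.636 / 27.907 = 1.743 cmH2O.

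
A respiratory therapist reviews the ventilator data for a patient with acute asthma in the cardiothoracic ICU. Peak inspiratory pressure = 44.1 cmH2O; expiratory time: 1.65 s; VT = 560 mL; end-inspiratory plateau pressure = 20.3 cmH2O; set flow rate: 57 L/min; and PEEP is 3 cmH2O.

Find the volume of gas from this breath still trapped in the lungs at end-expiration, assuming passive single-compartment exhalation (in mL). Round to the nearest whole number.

73

Flow: 57 L/min ÷ 60 = 0.95 L/s.
R = (PIP − Pplat)/V̇ = (44.1 − 20.3) / 0.95 = 23.8/0.95 = 25.053 cmH2O·s/L.
C = Vt/(Pplat − PEEP) = 560.0 / (20.3 − 3) = 560.0/17.3 = 32.37 mL/cmH2O.
τ = R × C = 25.053 × 0.03237 L/cmH2O = 0.811 s.
Fraction remaining = e^(−Te/τ) = e^(−1.65/0.811) = 0.1307.
Trapped volume = 560.0 × 0.1307 = 73.192 mL.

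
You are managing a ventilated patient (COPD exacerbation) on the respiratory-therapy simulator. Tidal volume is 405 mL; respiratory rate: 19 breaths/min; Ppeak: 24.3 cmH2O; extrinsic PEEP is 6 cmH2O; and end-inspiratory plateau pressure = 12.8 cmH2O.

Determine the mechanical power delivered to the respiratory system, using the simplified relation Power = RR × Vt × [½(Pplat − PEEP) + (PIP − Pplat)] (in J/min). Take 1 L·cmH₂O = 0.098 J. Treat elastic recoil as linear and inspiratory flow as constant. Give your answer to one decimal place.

11.2

Per-breath work = Vt × [½(Pplat−PEEP) + (PIP−Pplat)] = 0.405 × [0.5×6.8 + 11.5] = 0.405 × 14.9 = 6.035 L·cmH2O.
Power = 19 × 6.035 = 114.67 L·cmH2O/min.
× 0.098 J/(L·cmH2O) → 11.238 J/min.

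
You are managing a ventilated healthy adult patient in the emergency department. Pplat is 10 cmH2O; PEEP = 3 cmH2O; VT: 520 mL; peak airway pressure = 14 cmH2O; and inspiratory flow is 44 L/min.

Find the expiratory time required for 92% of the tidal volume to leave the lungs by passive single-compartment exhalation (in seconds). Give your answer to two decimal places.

Flow: 44 L/min ÷ 60 = 0.7333 L/s.
R = (PIP − Pplat)/V̇ = (14 − 10) / 0.7333 = 4.0/0.7333 = 5.455 cmH2O·s/L.
C = Vt/(Pplat − PEEP) = 520.0 / (10 − 3) = 520.0/7.0 = 74.286 mL/cmH2O.
τ = R × C = 5.455 × 0.07429 L/cmH2O = 0.4053 s.
t = −τ·ln(1 − 0.92) = −0.4053·ln(0.08) = 1.024 s.

1.02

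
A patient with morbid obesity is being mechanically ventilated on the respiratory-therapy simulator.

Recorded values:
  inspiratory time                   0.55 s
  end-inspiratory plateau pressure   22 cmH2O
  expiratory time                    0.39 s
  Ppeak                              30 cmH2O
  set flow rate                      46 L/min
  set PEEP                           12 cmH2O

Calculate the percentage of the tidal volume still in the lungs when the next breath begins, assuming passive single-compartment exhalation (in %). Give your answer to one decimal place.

Flow: 46 L/min ÷ 60 = 0.7667 L/s.
Vt = flow × Ti = 0.7667 L/s × 0.55 s × 1000 mL/L = 421.69 mL.
R = (PIP − Pplat)/V̇ = (30 − 22) / 0.7667 = 8.0/0.7667 = 10.434 cmH2O·s/L.
C = Vt/(Pplat − PEEP) = 421.69 / (22 − 12) = 421.69/10.0 = 42.169 mL/cmH2O.
τ = R × C = 10.434 × 0.04217 L/cmH2O = 0.44 s.
Fraction remaining at end-expiration = e^(−Te/τ) = e^(−0.39/0.44) = 0.4122 → 41.22%.

41.2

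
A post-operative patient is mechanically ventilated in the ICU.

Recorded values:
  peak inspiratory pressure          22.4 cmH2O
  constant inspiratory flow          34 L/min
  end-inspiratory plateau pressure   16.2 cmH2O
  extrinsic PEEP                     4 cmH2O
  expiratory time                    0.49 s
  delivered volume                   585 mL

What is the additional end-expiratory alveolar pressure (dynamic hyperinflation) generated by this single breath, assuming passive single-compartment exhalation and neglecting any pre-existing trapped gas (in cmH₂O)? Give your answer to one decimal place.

Flow: 34 L/min ÷ 60 = 0.5667 L/s.
R = (PIP − Pplat)/V̇ = (22.4 − 16.2) / 0.5667 = 6.2/0.5667 = 10.941 cmH2O·s/L.
C = Vt/(Pplat − PEEP) = 585.0 / (16.2 − 4) = 585.0/12.2 = 47.951 mL/cmH2O.
τ = R × C = 10.941 × 0.04795 L/cmH2O = 0.5246 s.
Fraction remaining = e^(−Te/τ) = e^(−0.49/0.5246) = 0.393; trapped volume = 585.0 × 0.393 = 229.91 mL.
Additional alveolar pressure from trapping ≈ V_trapped / C = 229.91 / 47.951 = 4.795 cmH2O.

4.8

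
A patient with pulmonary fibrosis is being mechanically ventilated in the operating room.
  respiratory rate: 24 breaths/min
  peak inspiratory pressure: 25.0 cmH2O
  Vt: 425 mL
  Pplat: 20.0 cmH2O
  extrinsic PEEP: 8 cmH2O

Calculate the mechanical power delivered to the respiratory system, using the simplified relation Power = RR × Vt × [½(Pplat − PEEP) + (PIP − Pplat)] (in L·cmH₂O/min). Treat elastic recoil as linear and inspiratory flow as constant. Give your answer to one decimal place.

Per-breath work = Vt × [½(Pplat−PEEP) + (PIP−Pplat)] = 0.425 × [0.5×12.0 + 5.0] = 0.425 × 11.0 = 4.675 L·cmH2O.
Power = 24 × 4.675 = 112.2 L·cmH2O/min.

112.2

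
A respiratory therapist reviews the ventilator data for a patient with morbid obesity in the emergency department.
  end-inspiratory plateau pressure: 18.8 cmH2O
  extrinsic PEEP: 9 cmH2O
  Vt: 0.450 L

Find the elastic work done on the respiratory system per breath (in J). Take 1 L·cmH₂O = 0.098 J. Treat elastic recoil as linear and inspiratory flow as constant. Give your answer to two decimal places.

Elastic work ≈ ½ × (Pplat − PEEP) × Vt = 0.5 × (18.8 − 9) × 0.450 L = 0.5 × 9.8 × 0.450 = 2.205 L·cmH2O.
× 0.098 J/(L·cmH2O) → 0.2161 J.

0.22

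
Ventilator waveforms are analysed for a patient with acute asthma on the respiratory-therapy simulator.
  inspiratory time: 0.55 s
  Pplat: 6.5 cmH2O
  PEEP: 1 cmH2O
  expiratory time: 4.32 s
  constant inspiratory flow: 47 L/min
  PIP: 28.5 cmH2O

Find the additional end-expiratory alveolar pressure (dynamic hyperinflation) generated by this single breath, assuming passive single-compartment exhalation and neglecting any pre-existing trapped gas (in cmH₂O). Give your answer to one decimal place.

0.8

Flow: 47 L/min ÷ 60 = 0.7833 L/s.
Vt = flow × Ti = 0.7833 L/s × 0.55 s × 1000 mL/L = 430.82 mL.
R = (PIP − Pplat)/V̇ = (28.5 − 6.5) / 0.7833 = 22.0/0.7833 = 28.086 cmH2O·s/L.
C = Vt/(Pplat − PEEP) = 430.82 / (6.5 − 1) = 430.82/5.5 = 78.331 mL/cmH2O.
τ = R × C = 28.086 × 0.07833 L/cmH2O = 2.2 s.
Fraction remaining = e^(−Te/τ) = e^(−4.32/2.2) = 0.1403; trapped volume = 430.82 × 0.1403 = 60.444 mL.
Additional alveolar pressure from trapping ≈ V_trapped / C = 60.444 / 78.331 = 0.7716 cmH2O.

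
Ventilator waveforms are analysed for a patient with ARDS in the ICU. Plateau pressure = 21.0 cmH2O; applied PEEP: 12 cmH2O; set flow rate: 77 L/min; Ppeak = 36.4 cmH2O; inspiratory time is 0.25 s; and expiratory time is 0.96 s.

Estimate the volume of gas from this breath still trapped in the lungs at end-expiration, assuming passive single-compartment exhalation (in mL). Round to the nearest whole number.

Flow: 77 L/min ÷ 60 = 1.2833 L/s.
Vt = flow × Ti = 1.2833 L/s × 0.25 s × 1000 mL/L = 320.83 mL.
R = (PIP − Pplat)/V̇ = (36.4 − 21.0) / 1.2833 = 15.4/1.2833 = 12.0 cmH2O·s/L.
C = Vt/(Pplat − PEEP) = 320.83 / (21.0 − 12) = 320.83/9.0 = 35.648 mL/cmH2O.
τ = R × C = 12.0 × 0.03565 L/cmH2O = 0.4278 s.
Fraction remaining = e^(−Te/τ) = e^(−0.96/0.4278) = 0.106.
Trapped volume = 320.83 × 0.106 = 34.008 mL.

34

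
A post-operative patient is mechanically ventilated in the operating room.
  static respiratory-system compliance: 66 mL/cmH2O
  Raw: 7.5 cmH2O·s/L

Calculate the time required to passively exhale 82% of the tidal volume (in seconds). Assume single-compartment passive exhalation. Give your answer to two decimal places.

0.85

τ = R × C = 7.5 × 66 mL/cmH2O = 7.5 × 0.066 L/cmH2O = 0.495 s.
Exhaled fraction f = 1 − e^(−t/τ) → t = −τ·ln(1 − f) = −0.495·ln(0.18) = 0.8488 s.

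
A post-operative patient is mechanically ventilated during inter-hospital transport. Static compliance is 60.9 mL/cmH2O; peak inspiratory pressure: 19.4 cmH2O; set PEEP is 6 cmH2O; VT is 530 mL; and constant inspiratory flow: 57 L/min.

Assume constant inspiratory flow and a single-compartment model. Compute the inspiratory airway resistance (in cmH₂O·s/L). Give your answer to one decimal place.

Flow: 57 L/min ÷ 60 = 0.95 L/s.
Equation of motion (constant flow): PIP = Vt/C + R·V̇ + PEEP.
R·V̇ = PIP − Vt/C − PEEP = 19.4 − 530/60.9 − 6 = 19.4 − 8.703 − 6 = 4.697 cmH2O.
R = 4.697 / 0.95 = 4.944 cmH2O·s/L.

4.9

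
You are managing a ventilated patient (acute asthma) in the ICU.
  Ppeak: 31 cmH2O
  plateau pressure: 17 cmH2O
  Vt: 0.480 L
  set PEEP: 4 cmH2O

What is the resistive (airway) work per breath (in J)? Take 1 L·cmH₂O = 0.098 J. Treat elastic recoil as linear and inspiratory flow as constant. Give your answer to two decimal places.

0.66

With constant inspiratory flow the resistive pressure is constant at PIP − Pplat = 31 − 17 = 14.0 cmH2O, so resistive work = 14.0 × 0.480 = 6.72 L·cmH2O.
× 0.098 J/(L·cmH2O) → 0.6586 J.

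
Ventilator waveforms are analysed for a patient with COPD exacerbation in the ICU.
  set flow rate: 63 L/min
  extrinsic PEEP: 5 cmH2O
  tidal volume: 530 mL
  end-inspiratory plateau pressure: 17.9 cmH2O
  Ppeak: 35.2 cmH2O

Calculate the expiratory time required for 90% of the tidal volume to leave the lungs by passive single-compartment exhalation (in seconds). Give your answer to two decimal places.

1.56

Flow: 63 L/min ÷ 60 = 1.05 L/s.
R = (PIP − Pplat)/V̇ = (35.2 − 17.9) / 1.05 = 17.3/1.05 = 16.476 cmH2O·s/L.
C = Vt/(Pplat − PEEP) = 530.0 / (17.9 − 5) = 530.0/12.9 = 41.085 mL/cmH2O.
τ = R × C = 16.476 × 0.04109 L/cmH2O = 0.677 s.
t = −τ·ln(1 − 0.90) = −0.677·ln(0.1) = 1.559 s.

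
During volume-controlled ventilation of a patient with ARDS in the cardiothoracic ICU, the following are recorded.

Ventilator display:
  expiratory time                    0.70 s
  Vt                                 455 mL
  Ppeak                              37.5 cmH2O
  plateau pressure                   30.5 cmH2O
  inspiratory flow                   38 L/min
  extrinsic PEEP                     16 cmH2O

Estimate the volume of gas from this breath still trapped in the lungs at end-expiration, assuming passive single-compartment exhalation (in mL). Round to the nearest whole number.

60

Flow: 38 L/min ÷ 60 = 0.6333 L/s.
R = (PIP − Pplat)/V̇ = (37.5 − 30.5) / 0.6333 = 7.0/0.6333 = 11.053 cmH2O·s/L.
C = Vt/(Pplat − PEEP) = 455.0 / (30.5 − 16) = 455.0/14.5 = 31.379 mL/cmH2O.
τ = R × C = 11.053 × 0.03138 L/cmH2O = 0.3468 s.
Fraction remaining = e^(−Te/τ) = e^(−0.70/0.3468) = 0.1329.
Trapped volume = 455.0 × 0.1329 = 60.47 mL.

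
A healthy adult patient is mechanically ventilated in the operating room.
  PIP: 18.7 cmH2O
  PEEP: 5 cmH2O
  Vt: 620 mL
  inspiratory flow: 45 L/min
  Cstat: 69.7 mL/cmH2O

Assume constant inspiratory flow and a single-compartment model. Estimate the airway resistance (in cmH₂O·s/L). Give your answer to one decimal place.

6.4

Flow: 45 L/min ÷ 60 = 0.75 L/s.
Equation of motion (constant flow): PIP = Vt/C + R·V̇ + PEEP.
R·V̇ = PIP − Vt/C − PEEP = 18.7 − 620/69.7 − 5 = 18.7 − 8.895 − 5 = 4.805 cmH2O.
R = 4.805 / 0.75 = 6.407 cmH2O·s/L.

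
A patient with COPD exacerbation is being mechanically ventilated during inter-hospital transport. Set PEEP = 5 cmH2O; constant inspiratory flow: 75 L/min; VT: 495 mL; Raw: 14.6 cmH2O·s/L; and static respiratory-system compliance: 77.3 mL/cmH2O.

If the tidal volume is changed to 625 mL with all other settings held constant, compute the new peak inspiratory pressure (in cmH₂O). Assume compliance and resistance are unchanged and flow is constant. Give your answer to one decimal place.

31.3

Flow: 75 L/min ÷ 60 = 1.25 L/s.
PIP = Vt/C + R·V̇ + PEEP (constant-flow equation of motion).
Only the elastic term changes: ΔPIP = ΔVt / C = (625 − 495) / 77.3 = 1.682 cmH2O.
Original PIP = 495/77.3 + 14.6×1.25 + 5 = 29.654 cmH2O; new PIP = 29.654 + (1.682) = 31.336 cmH2O.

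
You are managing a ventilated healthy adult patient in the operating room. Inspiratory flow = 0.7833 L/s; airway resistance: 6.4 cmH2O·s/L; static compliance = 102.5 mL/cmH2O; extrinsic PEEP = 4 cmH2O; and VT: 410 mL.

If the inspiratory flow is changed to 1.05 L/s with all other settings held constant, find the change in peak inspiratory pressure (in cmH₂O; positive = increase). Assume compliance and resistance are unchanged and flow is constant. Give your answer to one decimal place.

PIP = Vt/C + R·V̇ + PEEP (constant-flow equation of motion).
Only the resistive term changes: ΔPIP = R × ΔV̇ = 6.4 × (1.05 − 0.7833) = 6.4 × 0.2667 = 1.707 cmH2O.

1.7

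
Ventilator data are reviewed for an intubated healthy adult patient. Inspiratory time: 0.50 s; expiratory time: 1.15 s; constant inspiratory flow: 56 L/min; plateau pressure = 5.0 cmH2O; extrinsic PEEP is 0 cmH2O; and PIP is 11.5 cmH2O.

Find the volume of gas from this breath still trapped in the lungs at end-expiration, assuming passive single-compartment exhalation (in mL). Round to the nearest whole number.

Flow: 56 L/min ÷ 60 = 0.9333 L/s.
Vt = flow × Ti = 0.9333 L/s × 0.50 s × 1000 mL/L = 466.65 mL.
R = (PIP − Pplat)/V̇ = (11.5 − 5.0) / 0.9333 = 6.5/0.9333 = 6.965 cmH2O·s/L.
C = Vt/(Pplat − PEEP) = 466.65 / (5.0 − 0) = 466.65/5.0 = 93.33 mL/cmH2O.
τ = R × C = 6.965 × 0.09333 L/cmH2O = 0.65 s.
Fraction remaining = e^(−Te/τ) = e^(−1.15/0.65) = 0.1705.
Trapped volume = 466.65 × 0.1705 = 79.564 mL.

80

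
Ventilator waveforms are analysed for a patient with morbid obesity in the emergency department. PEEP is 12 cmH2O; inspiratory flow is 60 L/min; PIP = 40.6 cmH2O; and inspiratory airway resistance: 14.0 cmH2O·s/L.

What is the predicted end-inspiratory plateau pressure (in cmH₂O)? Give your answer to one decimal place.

26.6

Flow: 60 L/min ÷ 60 = 1 L/s.
Pplat = PIP − Raw × flow = 40.6 − 14.0 × 1 = 40.6 − 14.0 = 26.6 cmH2O.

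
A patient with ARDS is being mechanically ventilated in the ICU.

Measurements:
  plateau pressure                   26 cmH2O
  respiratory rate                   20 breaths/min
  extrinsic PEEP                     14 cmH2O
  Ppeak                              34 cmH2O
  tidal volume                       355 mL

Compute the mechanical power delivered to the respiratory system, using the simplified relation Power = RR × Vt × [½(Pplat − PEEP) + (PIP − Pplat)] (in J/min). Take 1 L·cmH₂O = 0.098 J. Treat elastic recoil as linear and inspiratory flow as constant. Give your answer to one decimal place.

Per-breath work = Vt × [½(Pplat−PEEP) + (PIP−Pplat)] = 0.355 × [0.5×12.0 + 8.0] = 0.355 × 14.0 = 4.97 L·cmH2O.
Power = 20 × 4.97 = 99.4 L·cmH2O/min.
× 0.098 J/(L·cmH2O) → 9.741 J/min.

9.7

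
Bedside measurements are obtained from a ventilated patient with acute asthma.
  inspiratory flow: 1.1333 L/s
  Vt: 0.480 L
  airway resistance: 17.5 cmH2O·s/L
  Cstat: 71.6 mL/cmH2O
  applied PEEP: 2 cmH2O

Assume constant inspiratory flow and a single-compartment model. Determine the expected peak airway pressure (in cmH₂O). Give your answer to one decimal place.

28.5

Equation of motion (constant flow): PIP = Vt/C + R·V̇ + PEEP.
PIP = 480/71.6 + 17.5×1.1333 + 2 = 6.704 + 19.833 + 2 = 28.537 cmH2O.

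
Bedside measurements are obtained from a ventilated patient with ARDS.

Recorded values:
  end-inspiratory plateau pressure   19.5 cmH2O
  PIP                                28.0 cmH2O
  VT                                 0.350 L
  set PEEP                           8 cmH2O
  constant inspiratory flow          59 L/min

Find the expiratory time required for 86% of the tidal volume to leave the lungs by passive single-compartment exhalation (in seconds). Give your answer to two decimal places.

Flow: 59 L/min ÷ 60 = 0.9833 L/s.
R = (PIP − Pplat)/V̇ = (28.0 − 19.5) / 0.9833 = 8.5/0.9833 = 8.644 cmH2O·s/L.
C = Vt/(Pplat − PEEP) = 350.0 / (19.5 − 8) = 350.0/11.5 = 30.435 mL/cmH2O.
τ = R × C = 8.644 × 0.03044 L/cmH2O = 0.2631 s.
t = −τ·ln(1 − 0.86) = −0.2631·ln(0.14) = 0.5173 s.

0.52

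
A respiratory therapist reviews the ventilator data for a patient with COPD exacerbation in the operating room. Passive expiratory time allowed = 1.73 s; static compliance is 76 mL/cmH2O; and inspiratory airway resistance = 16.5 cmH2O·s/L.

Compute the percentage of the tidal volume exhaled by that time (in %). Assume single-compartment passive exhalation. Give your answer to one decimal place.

τ = R × C = 16.5 × 76 mL/cmH2O = 16.5 × 0.076 L/cmH2O = 1.254 s.
Passive exhalation: V(t)/V₀ = e^(−t/τ) = e^(−1.73/1.254) = 0.2517.
Fraction exhaled = 1 − 0.2517 = 0.7483 → 74.83%.

74.8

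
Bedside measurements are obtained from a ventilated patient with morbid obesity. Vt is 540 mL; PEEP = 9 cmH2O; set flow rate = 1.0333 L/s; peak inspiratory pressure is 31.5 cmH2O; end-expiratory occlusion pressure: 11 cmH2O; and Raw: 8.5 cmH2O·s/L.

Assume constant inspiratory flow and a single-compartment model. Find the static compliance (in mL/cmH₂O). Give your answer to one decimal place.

Total PEEP = 11 cmH2O (set 9 + intrinsic 2); this is the baseline alveolar pressure.
Equation of motion (constant flow): PIP = Vt/C + R·V̇ + PEEP.
Vt/C = PIP − R·V̇ − PEEP = 31.5 − 8.5×1.0333 − 11 = 31.5 − 8.783 − 11 = 11.717 cmH2O.
C = Vt / 11.717 = 540 / 11.717 = 46.087 mL/cmH2O.

46.1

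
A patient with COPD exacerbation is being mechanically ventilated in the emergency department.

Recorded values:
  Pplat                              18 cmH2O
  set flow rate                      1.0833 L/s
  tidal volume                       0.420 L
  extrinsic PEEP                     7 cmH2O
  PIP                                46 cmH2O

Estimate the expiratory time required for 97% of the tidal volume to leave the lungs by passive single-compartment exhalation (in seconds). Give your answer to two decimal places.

3.46

R = (PIP − Pplat)/V̇ = (46 − 18) / 1.0833 = 28.0/1.0833 = 25.847 cmH2O·s/L.
C = Vt/(Pplat − PEEP) = 420.0 / (18 − 7) = 420.0/11.0 = 38.182 mL/cmH2O.
τ = R × C = 25.847 × 0.03818 L/cmH2O = 0.9868 s.
t = −τ·ln(1 − 0.97) = −0.9868·ln(0.03) = 3.46 s.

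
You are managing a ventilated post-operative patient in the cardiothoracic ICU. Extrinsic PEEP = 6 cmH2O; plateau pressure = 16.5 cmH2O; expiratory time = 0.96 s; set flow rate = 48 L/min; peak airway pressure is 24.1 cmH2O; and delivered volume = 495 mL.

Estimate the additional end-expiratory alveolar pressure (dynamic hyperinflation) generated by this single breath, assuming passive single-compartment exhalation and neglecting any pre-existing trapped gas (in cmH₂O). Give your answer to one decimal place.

Flow: 48 L/min ÷ 60 = 0.8 L/s.
R = (PIP − Pplat)/V̇ = (24.1 − 16.5) / 0.8 = 7.6/0.8 = 9.5 cmH2O·s/L.
C = Vt/(Pplat − PEEP) = 495.0 / (16.5 − 6) = 495.0/10.5 = 47.143 mL/cmH2O.
τ = R × C = 9.5 × 0.04714 L/cmH2O = 0.4478 s.
Fraction remaining = e^(−Te/τ) = e^(−0.96/0.4478) = 0.1172; trapped volume = 495.0 × 0.1172 = 58.014 mL.
Additional alveolar pressure from trapping ≈ V_trapped / C = 58.014 / 47.143 = 1.231 cmH2O.

1.2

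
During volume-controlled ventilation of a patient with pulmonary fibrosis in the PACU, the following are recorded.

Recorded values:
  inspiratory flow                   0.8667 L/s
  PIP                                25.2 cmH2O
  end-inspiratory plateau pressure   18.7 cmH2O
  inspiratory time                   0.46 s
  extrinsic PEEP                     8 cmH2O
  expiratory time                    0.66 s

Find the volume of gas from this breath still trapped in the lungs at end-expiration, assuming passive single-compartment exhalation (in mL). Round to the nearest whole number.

38

Vt = flow × Ti = 0.8667 L/s × 0.46 s × 1000 mL/L = 398.68 mL.
R = (PIP − Pplat)/V̇ = (25.2 − 18.7) / 0.8667 = 6.5/0.8667 = 7.5 cmH2O·s/L.
C = Vt/(Pplat − PEEP) = 398.68 / (18.7 − 8) = 398.68/10.7 = 37.26 mL/cmH2O.
τ = R × C = 7.5 × 0.03726 L/cmH2O = 0.2795 s.
Fraction remaining = e^(−Te/τ) = e^(−0.66/0.2795) = 0.09429.
Trapped volume = 398.68 × 0.09429 = 37.592 mL.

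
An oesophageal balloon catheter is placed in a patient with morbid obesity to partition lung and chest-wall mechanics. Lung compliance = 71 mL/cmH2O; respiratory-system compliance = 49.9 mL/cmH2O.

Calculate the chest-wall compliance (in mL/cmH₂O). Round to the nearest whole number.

1/Ccw = 1/Crs − 1/CL.
1/Ccw = 1/49.9 − 1/71 = 0.005956.
Ccw = 167.9 mL/cmH2O.

168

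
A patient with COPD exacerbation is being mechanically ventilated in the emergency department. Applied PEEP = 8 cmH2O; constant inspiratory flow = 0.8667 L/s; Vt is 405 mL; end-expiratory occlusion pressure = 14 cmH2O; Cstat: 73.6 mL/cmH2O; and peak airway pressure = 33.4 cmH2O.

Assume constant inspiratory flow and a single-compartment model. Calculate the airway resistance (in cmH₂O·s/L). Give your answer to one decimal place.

Total PEEP = 14 cmH2O (set 8 + intrinsic 6); this is the baseline alveolar pressure.
Equation of motion (constant flow): PIP = Vt/C + R·V̇ + PEEP.
R·V̇ = PIP − Vt/C − PEEP = 33.4 − 405/73.6 − 14 = 33.4 − 5.503 − 14 = 13.897 cmH2O.
R = 13.897 / 0.8667 = 16.034 cmH2O·s/L.

16.0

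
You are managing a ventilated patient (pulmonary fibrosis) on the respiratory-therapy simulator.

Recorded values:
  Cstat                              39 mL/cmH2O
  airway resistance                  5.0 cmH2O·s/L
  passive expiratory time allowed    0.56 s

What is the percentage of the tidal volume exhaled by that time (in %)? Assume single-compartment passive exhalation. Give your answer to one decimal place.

94.3

τ = R × C = 5.0 × 39 mL/cmH2O = 5.0 × 0.039 L/cmH2O = 0.195 s.
Passive exhalation: V(t)/V₀ = e^(−t/τ) = e^(−0.56/0.195) = 0.0566.
Fraction exhaled = 1 − 0.0566 = 0.9434 → 94.34%.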